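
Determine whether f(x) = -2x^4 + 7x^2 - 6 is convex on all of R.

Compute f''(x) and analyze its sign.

f(x) = -2x^4 + 7x^2 - 6
f'(x) = -8x^3 + 14x
f''(x) = -24x^2 + 14
f''(x) = -24x^2 + 14 -> -inf as |x| -> inf
Therefore, f is not globally convex on R.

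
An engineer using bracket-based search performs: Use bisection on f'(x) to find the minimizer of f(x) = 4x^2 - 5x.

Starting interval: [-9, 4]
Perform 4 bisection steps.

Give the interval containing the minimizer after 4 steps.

Finding critical point of f(x) = 4x^2 - 5x using bisection on f'(x) = 8x + -5.
f'(x) = 0 when x = 5/8.
Starting interval: [-9, 4]
Step 1: mid = -5/2, f'(mid) = -25, new interval = [-5/2, 4]
Step 2: mid = 3/4, f'(mid) = 1, new interval = [-5/2, 3/4]
Step 3: mid = -7/8, f'(mid) = -12, new interval = [-7/8, 3/4]
Step 4: mid = -1/16, f'(mid) = -11/2, new interval = [-1/16, 3/4]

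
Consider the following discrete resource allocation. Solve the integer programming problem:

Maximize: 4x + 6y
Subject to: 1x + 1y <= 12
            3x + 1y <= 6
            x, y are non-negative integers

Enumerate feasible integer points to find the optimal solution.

Constraint 1: 1x + 1y <= 12
Constraint 2: 3x + 1y <= 6
Feasible x range (need y >= 0): 0 <= x <= min(12/1, 6/3) => x in {0, ..., 2}.
Enumerate feasible integer points row by row (the coefficient of y is 6 > 0, so for each x the largest feasible y gives the best value):
  x = 0: y <= min((12 - 1*0)/1, (6 - 3*0)/1) => y in {0, ..., 6}; best 4*0 + 6*6 = 36
  x = 1: y <= min((12 - 1*1)/1, (6 - 3*1)/1) => y in {0, ..., 3}; best 4*1 + 6*3 = 22
  x = 2: y <= min((12 - 1*2)/1, (6 - 3*2)/1) => y in {0}; best 4*2 + 6*0 = 8
The maximum 4x + 6y = 36 is achieved at x = 0, y = 6.
Check: 1*0 + 1*6 = 6 <= 12 and 3*0 + 1*6 = 6 <= 6.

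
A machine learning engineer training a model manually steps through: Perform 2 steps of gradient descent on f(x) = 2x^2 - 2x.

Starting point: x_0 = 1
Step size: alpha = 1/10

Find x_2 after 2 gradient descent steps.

f(x) = 2x^2 - 2x, f'(x) = 4x + (-2)
Step 1: f'(1) = 2, x_1 = 1 - 1/10 * 2 = 4/5
Step 2: f'(4/5) = 6/5, x_2 = 4/5 - 1/10 * 6/5 = 17/25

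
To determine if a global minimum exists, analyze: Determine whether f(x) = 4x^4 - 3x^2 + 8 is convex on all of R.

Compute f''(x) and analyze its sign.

f(x) = 4x^4 - 3x^2 + 8
f'(x) = 16x^3 + -6x
f''(x) = 48x^2 + -6
f''(0) = -6 < 0, so not convex near x = 0
Therefore, f is not globally convex on R.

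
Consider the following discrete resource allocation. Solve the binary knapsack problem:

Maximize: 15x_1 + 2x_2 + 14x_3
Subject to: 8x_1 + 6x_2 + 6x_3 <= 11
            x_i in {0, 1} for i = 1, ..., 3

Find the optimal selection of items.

Items: item 1 (v=15, w=8), item 2 (v=2, w=6), item 3 (v=14, w=6)
Capacity: 11
Checking all 8 subsets (w = total weight, v = total value):
  {}: w = 0, v = 0
  {1}: w = 8, v = 15
  {2}: w = 6, v = 2
  {3}: w = 6, v = 14
  {1, 2}: w = 14 > 11, infeasible
  {1, 3}: w = 14 > 11, infeasible
  {2, 3}: w = 12 > 11, infeasible
  {1, 2, 3}: w = 20 > 11, infeasible
Best feasible subset: items [1]
Total weight: 8 <= 11, total value: 15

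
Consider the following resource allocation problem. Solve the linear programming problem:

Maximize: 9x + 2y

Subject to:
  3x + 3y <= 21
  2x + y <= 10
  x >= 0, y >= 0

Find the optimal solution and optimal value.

Feasible vertices: (0, 0), (0, 7), (3, 4), (5, 0)
Objective 9x + 2y at each:
  (0, 0): 0
  (0, 7): 14
  (3, 4): 35
  (5, 0): 45
Maximum is 45 at (5, 0).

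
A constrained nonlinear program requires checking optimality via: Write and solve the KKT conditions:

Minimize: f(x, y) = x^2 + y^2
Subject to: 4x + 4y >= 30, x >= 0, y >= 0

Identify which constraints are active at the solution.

KKT conditions for min x^2 + y^2 s.t. 4x + 4y >= 30, x >= 0, y >= 0:
Stationarity: 2x = mu*4 + mu_x, 2y = mu*4 + mu_y, with mu, mu_x, mu_y >= 0
Complementary slackness: mu*(4x + 4y - 30) = 0, mu_x*x = 0, mu_y*y = 0
(0, 0) is infeasible (4*0 + 4*0 < 30), so if mu = 0 stationarity would force x = mu_x/2 >= 0, y = mu_y/2 >= 0 with mu_x*x = mu_y*y = 0, i.e. x = y = 0: contradiction. Hence mu > 0 and 4x + 4y = 30 is active.
Try x > 0, y > 0 (so mu_x = mu_y = 0): x = 4*mu/2, y = 4*mu/2
Substitute: 4*(4*mu/2) + 4*(4*mu/2) = 30
  mu*32/2 = 30 => mu = 15/8
x* = 15/4 > 0, y* = 15/4 > 0, consistent with mu_x = mu_y = 0.
f is convex and the constraints are linear, so this KKT point is the global minimum.
f* = 225/8
Active constraints: 4x + 4y >= 30 (holds with equality, mu = 15/8 > 0); x >= 0 and y >= 0 are inactive (mu_x = mu_y = 0).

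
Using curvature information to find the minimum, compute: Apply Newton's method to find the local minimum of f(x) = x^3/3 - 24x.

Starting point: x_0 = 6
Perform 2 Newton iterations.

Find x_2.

f(x) = x^3/3 - 24x
f'(x) = x^2 - 24, f''(x) = 2x
Newton update: x_{n+1} = x_n - (x_n^2 - 24)/(2*x_n)
Step 1: x_0 = 6, f'=12, f''=12, x_1 = 5
Step 2: x_1 = 5, f'=1, f''=10, x_2 = 49/10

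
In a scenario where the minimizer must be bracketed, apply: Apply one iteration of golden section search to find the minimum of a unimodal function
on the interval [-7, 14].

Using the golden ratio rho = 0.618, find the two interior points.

Golden section search on [-7, 14].
Golden ratio rho = 0.618 (approx).
Interior points:
  x_1 = -7 + (1-0.618)*21 = 1.0220
  x_2 = -7 + 0.618*21 = 5.9780
Compare f(x_1) and f(x_2) to determine which subinterval to keep.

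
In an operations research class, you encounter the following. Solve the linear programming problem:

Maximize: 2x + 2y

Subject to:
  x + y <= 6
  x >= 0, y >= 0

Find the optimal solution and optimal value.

The feasible region has vertices at [(0, 0), (6, 0), (0, 6)].
Checking objective 2x + 2y at each vertex:
  (0, 0): 2*0 + 2*0 = 0
  (6, 0): 2*6 + 2*0 = 12
  (0, 6): 2*0 + 2*6 = 12
Maximum is 12 at (6, 0).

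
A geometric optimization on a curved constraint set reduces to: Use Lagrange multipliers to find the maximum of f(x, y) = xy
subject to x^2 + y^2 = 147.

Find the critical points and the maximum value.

Lagrange conditions: y = 2*lambda*x and x = 2*lambda*y
If x = 0 then y = 0, violating the constraint, so x, y != 0.
Dividing: y/x = x/y => x^2 = y^2 => y = x or y = -x
Constraint: 2x^2 = 147 => x^2 = 147/2 => x = +/-sqrt(147/2)
Critical points: (sqrt(147/2), sqrt(147/2)), (-sqrt(147/2), -sqrt(147/2)), (sqrt(147/2), -sqrt(147/2)), (-sqrt(147/2), sqrt(147/2))
  y = x:  xy = x^2 = 147/2  at (sqrt(147/2), sqrt(147/2)) and (-sqrt(147/2), -sqrt(147/2))
  y = -x: xy = -x^2 = -147/2 at (sqrt(147/2), -sqrt(147/2)) and (-sqrt(147/2), sqrt(147/2))
Maximum xy = 147/2 at (sqrt(147/2), sqrt(147/2)) and (-sqrt(147/2), -sqrt(147/2))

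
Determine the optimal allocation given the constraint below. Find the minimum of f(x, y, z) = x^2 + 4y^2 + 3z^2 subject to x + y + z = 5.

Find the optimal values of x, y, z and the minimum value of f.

Using Lagrange multipliers on f = x^2 + 4y^2 + 3z^2 with constraint x + y + z = 5:
Conditions: 2*1*x = lambda, 2*4*y = lambda, 2*3*z = lambda
So x = lambda/2, y = lambda/8, z = lambda/6
Substituting into constraint: lambda * (19/24) = 5
lambda = 120/19
x = 60/19, y = 15/19, z = 20/19
Minimum value = 300/19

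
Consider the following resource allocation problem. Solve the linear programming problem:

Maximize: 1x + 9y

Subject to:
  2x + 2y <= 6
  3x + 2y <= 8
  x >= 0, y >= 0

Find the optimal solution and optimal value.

Feasible vertices: (0, 0), (0, 3), (2, 1), (8/3, 0)
Objective 1x + 9y at each:
  (0, 0): 0
  (0, 3): 27
  (2, 1): 11
  (8/3, 0): 8/3
Maximum is 27 at (0, 3).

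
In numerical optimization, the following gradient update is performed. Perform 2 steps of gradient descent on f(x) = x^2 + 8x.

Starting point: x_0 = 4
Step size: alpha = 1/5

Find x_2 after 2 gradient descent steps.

f(x) = x^2 + 8x, f'(x) = 2x + (8)
Step 1: f'(4) = 16, x_1 = 4 - 1/5 * 16 = 4/5
Step 2: f'(4/5) = 48/5, x_2 = 4/5 - 1/5 * 48/5 = -28/25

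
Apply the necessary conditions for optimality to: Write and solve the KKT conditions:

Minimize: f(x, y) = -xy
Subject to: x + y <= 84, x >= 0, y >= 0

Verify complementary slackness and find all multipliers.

Problem: min -xy s.t. x + y <= 84 (multiplier lambda), x >= 0 (mu_x), y >= 0 (mu_y)
KKT stationarity: -y + lambda - mu_x = 0, -x + lambda - mu_y = 0, with lambda, mu_x, mu_y >= 0
Complementary slackness: lambda*(x + y - 84) = 0, mu_x*x = 0, mu_y*y = 0
If lambda = 0: y = -mu_x <= 0 and x = -mu_y <= 0 force x = y = 0 with f = 0; but x = y = 42 is feasible with f = -1764 < 0, so this is not the minimum. Hence lambda > 0 and x + y = 84.
Try x > 0, y > 0 (so mu_x = mu_y = 0): y = lambda, x = lambda => x = y = lambda
x + y = 84 => 2*lambda = 84 => lambda = 42
x* = y* = 42 > 0, consistent with mu_x = mu_y = 0.
(Any feasible point with x = 0 or y = 0 has f = 0 > -1764, so the minimum is not on those boundaries.)
min(-xy) = -1764 (i.e. max xy = 1764)
Multipliers: lambda = 42, mu_x = 0, mu_y = 0
Complementary slackness: lambda*(x + y - 84) = 42*(42 + 42 - 84) = 0, mu_x*x = 0*42 = 0, mu_y*y = 0*42 = 0. Satisfied.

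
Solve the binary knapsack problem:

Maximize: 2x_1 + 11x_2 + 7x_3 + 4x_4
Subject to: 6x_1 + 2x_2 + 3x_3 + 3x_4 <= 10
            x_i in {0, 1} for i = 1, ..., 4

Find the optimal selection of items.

Items: item 1 (v=2, w=6), item 2 (v=11, w=2), item 3 (v=7, w=3), item 4 (v=4, w=3)
Capacity: 10
Checking all 16 subsets (w = total weight, v = total value):
  {}: w = 0, v = 0
  {1}: w = 6, v = 2
  {2}: w = 2, v = 11
  {3}: w = 3, v = 7
  {4}: w = 3, v = 4
  {1, 2}: w = 8, v = 13
  {1, 3}: w = 9, v = 9
  {1, 4}: w = 9, v = 6
  {2, 3}: w = 5, v = 18
  {2, 4}: w = 5, v = 15
  {3, 4}: w = 6, v = 11
  {1, 2, 3}: w = 11 > 10, infeasible
  {1, 2, 4}: w = 11 > 10, infeasible
  {1, 3, 4}: w = 12 > 10, infeasible
  {2, 3, 4}: w = 8, v = 22
  {1, 2, 3, 4}: w = 14 > 10, infeasible
Best feasible subset: items [2, 3, 4]
Total weight: 8 <= 10, total value: 22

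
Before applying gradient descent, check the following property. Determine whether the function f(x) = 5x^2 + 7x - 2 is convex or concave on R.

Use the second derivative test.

f(x) = 5x^2 + 7x - 2
f'(x) = 10x + 7
f''(x) = 10
Since f''(x) = 10 > 0 for all x, f is convex on R.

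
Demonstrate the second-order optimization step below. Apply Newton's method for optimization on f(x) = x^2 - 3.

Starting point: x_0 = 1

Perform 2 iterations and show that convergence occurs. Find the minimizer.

f(x) = x^2 - 3, f'(x) = 2x + (0), f''(x) = 2
Step 1: f'(1) = 2, x_1 = 1 - 2/2 = 0
Step 2: f'(0) = 0, x_2 = 0 (converged)
Newton's method converges in 1 step for quadratics.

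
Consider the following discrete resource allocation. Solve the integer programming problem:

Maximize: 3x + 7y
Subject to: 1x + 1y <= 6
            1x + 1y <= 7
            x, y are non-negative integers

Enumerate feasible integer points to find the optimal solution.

Constraint 1: 1x + 1y <= 6
Constraint 2: 1x + 1y <= 7
Feasible x range (need y >= 0): 0 <= x <= min(6/1, 7/1) => x in {0, ..., 6}.
Enumerate feasible integer points row by row (the coefficient of y is 7 > 0, so for each x the largest feasible y gives the best value):
  x = 0: y <= min((6 - 1*0)/1, (7 - 1*0)/1) => y in {0, ..., 6}; best 3*0 + 7*6 = 42
  x = 1: y <= min((6 - 1*1)/1, (7 - 1*1)/1) => y in {0, ..., 5}; best 3*1 + 7*5 = 38
  x = 2: y <= min((6 - 1*2)/1, (7 - 1*2)/1) => y in {0, ..., 4}; best 3*2 + 7*4 = 34
  x = 3: y <= min((6 - 1*3)/1, (7 - 1*3)/1) => y in {0, ..., 3}; best 3*3 + 7*3 = 30
  x = 4: y <= min((6 - 1*4)/1, (7 - 1*4)/1) => y in {0, ..., 2}; best 3*4 + 7*2 = 26
  x = 5: y <= min((6 - 1*5)/1, (7 - 1*5)/1) => y in {0, ..., 1}; best 3*5 + 7*1 = 22
  x = 6: y <= min((6 - 1*6)/1, (7 - 1*6)/1) => y in {0}; best 3*6 + 7*0 = 18
The maximum 3x + 7y = 42 is achieved at x = 0, y = 6.
Check: 1*0 + 1*6 = 6 <= 6 and 1*0 + 1*6 = 6 <= 7.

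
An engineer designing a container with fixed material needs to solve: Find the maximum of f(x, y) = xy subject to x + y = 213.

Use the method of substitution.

Substitute y = 213 - x into f(x,y) = xy:
g(x) = x(213 - x) = 213x - x^2
g'(x) = 213 - 2x = 0  =>  x = 213/2
y = 213 - 213/2 = 213/2
Maximum value = (213/2) * (213/2) = 45369/4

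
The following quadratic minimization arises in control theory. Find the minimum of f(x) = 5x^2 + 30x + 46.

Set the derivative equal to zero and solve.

f(x) = 5x^2 + 30x + 46
f'(x) = 10x + (30) = 0
x = -30/10 = -3
f(-3) = 1
Since f''(x) = 10 > 0, this is a minimum.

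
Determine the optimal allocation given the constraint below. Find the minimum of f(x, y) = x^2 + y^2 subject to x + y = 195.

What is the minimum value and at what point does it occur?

Substitute y = 195 - x into f(x,y) = x^2 + y^2:
g(x) = x^2 + (195 - x)^2 = 2x^2 - 390x + 38025
g'(x) = 4x - 390 = 0  =>  x = 195/2
y = 195 - 195/2 = 195/2
Minimum value = (195/2)^2 + (195/2)^2 = 38025/2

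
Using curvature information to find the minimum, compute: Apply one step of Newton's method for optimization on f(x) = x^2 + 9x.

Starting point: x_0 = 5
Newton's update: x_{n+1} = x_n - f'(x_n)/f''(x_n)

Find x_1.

f(x) = x^2 + 9x
f'(x) = 2x + (9), f''(x) = 2
Newton step: x_1 = x_0 - f'(x_0)/f''(x_0)
f'(5) = 19
x_1 = 5 - 19/2 = -9/2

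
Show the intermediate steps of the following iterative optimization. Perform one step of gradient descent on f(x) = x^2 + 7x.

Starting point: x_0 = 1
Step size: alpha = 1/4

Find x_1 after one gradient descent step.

f(x) = x^2 + 7x
f'(x) = 2x + 7
f'(1) = 2*1 + (7) = 9
x_1 = x_0 - alpha * f'(x_0) = 1 - 1/4 * 9 = -5/4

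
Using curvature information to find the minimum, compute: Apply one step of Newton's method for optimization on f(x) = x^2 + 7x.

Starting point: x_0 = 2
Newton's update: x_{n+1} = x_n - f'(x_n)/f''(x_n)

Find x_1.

f(x) = x^2 + 7x
f'(x) = 2x + (7), f''(x) = 2
Newton step: x_1 = x_0 - f'(x_0)/f''(x_0)
f'(2) = 11
x_1 = 2 - 11/2 = -7/2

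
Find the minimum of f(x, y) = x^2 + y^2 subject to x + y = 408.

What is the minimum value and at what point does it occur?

Substitute y = 408 - x into f(x,y) = x^2 + y^2:
g(x) = x^2 + (408 - x)^2 = 2x^2 - 816x + 166464
g'(x) = 4x - 816 = 0  =>  x = 204
y = 408 - 204 = 204
Minimum value = 204^2 + 204^2 = 83232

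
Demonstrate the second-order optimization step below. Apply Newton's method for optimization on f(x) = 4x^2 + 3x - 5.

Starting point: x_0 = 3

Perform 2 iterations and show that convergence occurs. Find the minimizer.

f(x) = 4x^2 + 3x - 5, f'(x) = 8x + (3), f''(x) = 8
Step 1: f'(3) = 27, x_1 = 3 - 27/8 = -3/8
Step 2: f'(-3/8) = 0, x_2 = -3/8 (converged)
Newton's method converges in 1 step for quadratics.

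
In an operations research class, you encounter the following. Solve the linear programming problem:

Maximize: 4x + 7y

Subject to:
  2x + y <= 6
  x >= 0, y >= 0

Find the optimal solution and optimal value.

The feasible region has vertices at [(0, 0), (3, 0), (0, 6)].
Checking objective 4x + 7y at each vertex:
  (0, 0): 4*0 + 7*0 = 0
  (3, 0): 4*3 + 7*0 = 12
  (0, 6): 4*0 + 7*6 = 42
Maximum is 42 at (0, 6).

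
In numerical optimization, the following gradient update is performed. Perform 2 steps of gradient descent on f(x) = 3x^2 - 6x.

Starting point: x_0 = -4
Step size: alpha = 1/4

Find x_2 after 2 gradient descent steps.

f(x) = 3x^2 - 6x, f'(x) = 6x + (-6)
Step 1: f'(-4) = -30, x_1 = -4 - 1/4 * -30 = 7/2
Step 2: f'(7/2) = 15, x_2 = 7/2 - 1/4 * 15 = -1/4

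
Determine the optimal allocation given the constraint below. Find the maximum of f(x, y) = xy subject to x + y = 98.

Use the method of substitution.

Substitute y = 98 - x into f(x,y) = xy:
g(x) = x(98 - x) = 98x - x^2
g'(x) = 98 - 2x = 0  =>  x = 49
y = 98 - 49 = 49
Maximum value = 49 * 49 = 2401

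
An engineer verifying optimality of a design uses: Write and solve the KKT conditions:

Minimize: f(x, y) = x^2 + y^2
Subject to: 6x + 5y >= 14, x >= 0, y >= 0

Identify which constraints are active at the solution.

KKT conditions for min x^2 + y^2 s.t. 6x + 5y >= 14, x >= 0, y >= 0:
Stationarity: 2x = mu*6 + mu_x, 2y = mu*5 + mu_y, with mu, mu_x, mu_y >= 0
Complementary slackness: mu*(6x + 5y - 14) = 0, mu_x*x = 0, mu_y*y = 0
(0, 0) is infeasible (6*0 + 5*0 < 14), so if mu = 0 stationarity would force x = mu_x/2 >= 0, y = mu_y/2 >= 0 with mu_x*x = mu_y*y = 0, i.e. x = y = 0: contradiction. Hence mu > 0 and 6x + 5y = 14 is active.
Try x > 0, y > 0 (so mu_x = mu_y = 0): x = 6*mu/2, y = 5*mu/2
Substitute: 6*(6*mu/2) + 5*(5*mu/2) = 14
  mu*61/2 = 14 => mu = 28/61
x* = 84/61 > 0, y* = 70/61 > 0, consistent with mu_x = mu_y = 0.
f is convex and the constraints are linear, so this KKT point is the global minimum.
f* = 196/61
Active constraints: 6x + 5y >= 14 (holds with equality, mu = 28/61 > 0); x >= 0 and y >= 0 are inactive (mu_x = mu_y = 0).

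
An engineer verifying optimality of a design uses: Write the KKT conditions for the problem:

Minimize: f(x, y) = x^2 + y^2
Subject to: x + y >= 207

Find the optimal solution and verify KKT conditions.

KKT conditions for min x^2 + y^2 s.t. x + y >= 207:
Stationarity: 2x = mu, 2y = mu
So x = y = mu/2.
Complementary slackness: mu*(x + y - 207) = 0
Primal feasibility: x + y >= 207; dual feasibility: mu >= 0
If mu = 0 then x = y = 0, but 0 + 0 < 207 is infeasible, so the constraint is active.
Constraint active: x + y = 2*(mu/2) = 207 => mu = 207
x = y = 207/2, f = 42849/2
Verify: stationarity 2*(207/2) = 207 = mu; primal 207/2 + 207/2 = 207 >= 207; dual mu = 207 >= 0; complementary slackness 207*(207 - 207) = 0. All KKT conditions hold.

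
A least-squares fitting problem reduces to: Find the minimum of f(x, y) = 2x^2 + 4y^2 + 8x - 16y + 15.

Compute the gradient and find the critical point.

f(x,y) = 2x^2 + 4y^2 + 8x - 16y + 15
df/dx = 4x + (8) = 0  =>  x = -2
df/dy = 8y + (-16) = 0  =>  y = 2
f(-2, 2) = 2*(-2)^2 + 4*(2)^2 + 8*(-2) + -16*(2) + 15 = -9
Hessian is diagonal with entries 4, 8 > 0, so this is a minimum.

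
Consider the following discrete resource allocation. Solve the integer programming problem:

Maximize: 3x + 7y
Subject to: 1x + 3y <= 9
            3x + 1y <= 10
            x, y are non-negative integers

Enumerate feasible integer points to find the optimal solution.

Constraint 1: 1x + 3y <= 9
Constraint 2: 3x + 1y <= 10
Feasible x range (need y >= 0): 0 <= x <= min(9/1, 10/3) => x in {0, ..., 3}.
Enumerate feasible integer points row by row (the coefficient of y is 7 > 0, so for each x the largest feasible y gives the best value):
  x = 0: y <= min((9 - 1*0)/3, (10 - 3*0)/1) => y in {0, ..., 3}; best 3*0 + 7*3 = 21
  x = 1: y <= min((9 - 1*1)/3, (10 - 3*1)/1) => y in {0, ..., 2}; best 3*1 + 7*2 = 17
  x = 2: y <= min((9 - 1*2)/3, (10 - 3*2)/1) => y in {0, ..., 2}; best 3*2 + 7*2 = 20
  x = 3: y <= min((9 - 1*3)/3, (10 - 3*3)/1) => y in {0, ..., 1}; best 3*3 + 7*1 = 16
The maximum 3x + 7y = 21 is achieved at x = 0, y = 3.
Check: 1*0 + 3*3 = 9 <= 9 and 3*0 + 1*3 = 3 <= 10.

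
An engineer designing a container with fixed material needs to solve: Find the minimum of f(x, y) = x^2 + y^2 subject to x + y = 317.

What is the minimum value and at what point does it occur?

Substitute y = 317 - x into f(x,y) = x^2 + y^2:
g(x) = x^2 + (317 - x)^2 = 2x^2 - 634x + 100489
g'(x) = 4x - 634 = 0  =>  x = 317/2
y = 317 - 317/2 = 317/2
Minimum value = (317/2)^2 + (317/2)^2 = 100489/2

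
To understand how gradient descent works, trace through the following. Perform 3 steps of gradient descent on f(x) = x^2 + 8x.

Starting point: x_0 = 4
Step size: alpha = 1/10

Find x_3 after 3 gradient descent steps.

f(x) = x^2 + 8x, f'(x) = 2x + (8)
Step 1: f'(4) = 16, x_1 = 4 - 1/10 * 16 = 12/5
Step 2: f'(12/5) = 64/5, x_2 = 12/5 - 1/10 * 64/5 = 28/25
Step 3: f'(28/25) = 256/25, x_3 = 28/25 - 1/10 * 256/25 = 12/125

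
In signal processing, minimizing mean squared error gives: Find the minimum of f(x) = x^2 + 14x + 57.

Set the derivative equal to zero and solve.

f(x) = x^2 + 14x + 57
f'(x) = 2x + (14) = 0
x = -14/2 = -7
f(-7) = 8
Since f''(x) = 2 > 0, this is a minimum.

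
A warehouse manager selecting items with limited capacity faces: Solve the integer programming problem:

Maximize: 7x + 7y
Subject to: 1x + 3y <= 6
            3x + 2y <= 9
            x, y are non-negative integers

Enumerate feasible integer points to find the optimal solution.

Constraint 1: 1x + 3y <= 6
Constraint 2: 3x + 2y <= 9
Feasible x range (need y >= 0): 0 <= x <= min(6/1, 9/3) => x in {0, ..., 3}.
Enumerate feasible integer points row by row (the coefficient of y is 7 > 0, so for each x the largest feasible y gives the best value):
  x = 0: y <= min((6 - 1*0)/3, (9 - 3*0)/2) => y in {0, ..., 2}; best 7*0 + 7*2 = 14
  x = 1: y <= min((6 - 1*1)/3, (9 - 3*1)/2) => y in {0, ..., 1}; best 7*1 + 7*1 = 14
  x = 2: y <= min((6 - 1*2)/3, (9 - 3*2)/2) => y in {0, ..., 1}; best 7*2 + 7*1 = 21
  x = 3: y <= min((6 - 1*3)/3, (9 - 3*3)/2) => y in {0}; best 7*3 + 7*0 = 21
The maximum 7x + 7y = 21 is achieved at x = 2, y = 1.
(The same value 21 is also attained at (3, 0).)
Check: 1*2 + 3*1 = 5 <= 6 and 3*2 + 2*1 = 8 <= 9.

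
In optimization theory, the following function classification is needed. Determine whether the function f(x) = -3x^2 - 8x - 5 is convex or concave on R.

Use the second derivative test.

f(x) = -3x^2 - 8x - 5
f'(x) = -6x - 8
f''(x) = -6
Since f''(x) = -6 < 0 for all x, f is concave on R.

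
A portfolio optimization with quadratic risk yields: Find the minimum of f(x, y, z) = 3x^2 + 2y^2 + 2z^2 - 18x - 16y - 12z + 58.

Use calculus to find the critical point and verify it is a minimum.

f(x,y,z) = 3x^2 + 2y^2 + 2z^2 - 18x - 16y - 12z + 58
df/dx = 6x + (-18) = 0 => x = 3
df/dy = 4y + (-16) = 0 => y = 4
df/dz = 4z + (-12) = 0 => z = 3
f(3,4,3) = 3*(3)^2 + 2*(4)^2 + 2*(3)^2 + -18*(3) + -16*(4) + -12*(3) + 58 = -19
Hessian is diagonal with entries 6, 4, 4 > 0, confirmed minimum.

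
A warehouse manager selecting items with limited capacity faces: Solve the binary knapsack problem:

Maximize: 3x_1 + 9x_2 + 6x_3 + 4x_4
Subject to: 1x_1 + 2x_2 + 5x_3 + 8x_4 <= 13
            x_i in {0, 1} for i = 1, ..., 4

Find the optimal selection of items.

Items: item 1 (v=3, w=1), item 2 (v=9, w=2), item 3 (v=6, w=5), item 4 (v=4, w=8)
Capacity: 13
Checking all 16 subsets (w = total weight, v = total value):
  {}: w = 0, v = 0
  {1}: w = 1, v = 3
  {2}: w = 2, v = 9
  {3}: w = 5, v = 6
  {4}: w = 8, v = 4
  {1, 2}: w = 3, v = 12
  {1, 3}: w = 6, v = 9
  {1, 4}: w = 9, v = 7
  {2, 3}: w = 7, v = 15
  {2, 4}: w = 10, v = 13
  {3, 4}: w = 13, v = 10
  {1, 2, 3}: w = 8, v = 18
  {1, 2, 4}: w = 11, v = 16
  {1, 3, 4}: w = 14 > 13, infeasible
  {2, 3, 4}: w = 15 > 13, infeasible
  {1, 2, 3, 4}: w = 16 > 13, infeasible
Best feasible subset: items [1, 2, 3]
Total weight: 8 <= 13, total value: 18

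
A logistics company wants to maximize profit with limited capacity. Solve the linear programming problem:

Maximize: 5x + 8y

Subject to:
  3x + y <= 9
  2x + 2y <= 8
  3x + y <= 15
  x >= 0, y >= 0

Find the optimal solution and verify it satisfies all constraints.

Feasible vertices: (0, 0), (0, 4), (5/2, 3/2), (3, 0)
Objective 5x + 8y at each vertex:
  (0, 0): 0
  (0, 4): 32
  (5/2, 3/2): 49/2
  (3, 0): 15
Maximum is 32 at (0, 4).
Verify constraints at (x, y) = (0, 4):
  3*0 + 1*4 = 4 <= 9
  2*0 + 2*4 = 8 <= 8 (active)
  3*0 + 1*4 = 4 <= 15
  x = 0 >= 0, y = 4 >= 0. All constraints satisfied.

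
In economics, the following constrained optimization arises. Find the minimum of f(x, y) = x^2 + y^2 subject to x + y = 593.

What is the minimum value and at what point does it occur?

Substitute y = 593 - x into f(x,y) = x^2 + y^2:
g(x) = x^2 + (593 - x)^2 = 2x^2 - 1186x + 351649
g'(x) = 4x - 1186 = 0  =>  x = 593/2
y = 593 - 593/2 = 593/2
Minimum value = (593/2)^2 + (593/2)^2 = 351649/2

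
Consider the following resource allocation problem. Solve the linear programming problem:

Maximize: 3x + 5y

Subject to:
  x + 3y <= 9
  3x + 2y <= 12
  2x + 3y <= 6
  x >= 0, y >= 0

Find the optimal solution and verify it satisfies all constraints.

Feasible vertices: (0, 0), (0, 2), (3, 0)
Objective 3x + 5y at each vertex:
  (0, 0): 0
  (0, 2): 10
  (3, 0): 9
Maximum is 10 at (0, 2).
Verify constraints at (x, y) = (0, 2):
  1*0 + 3*2 = 6 <= 9
  3*0 + 2*2 = 4 <= 12
  2*0 + 3*2 = 6 <= 6 (active)
  x = 0 >= 0, y = 2 >= 0. All constraints satisfied.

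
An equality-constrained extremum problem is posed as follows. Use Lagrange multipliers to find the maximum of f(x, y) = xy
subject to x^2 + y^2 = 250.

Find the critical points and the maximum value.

Lagrange conditions: y = 2*lambda*x and x = 2*lambda*y
If x = 0 then y = 0, violating the constraint, so x, y != 0.
Dividing: y/x = x/y => x^2 = y^2 => y = x or y = -x
Constraint: 2x^2 = 250 => x^2 = 125 => x = +/-sqrt(125)
Critical points: (sqrt(125), sqrt(125)), (-sqrt(125), -sqrt(125)), (sqrt(125), -sqrt(125)), (-sqrt(125), sqrt(125))
  y = x:  xy = x^2 = 125  at (sqrt(125), sqrt(125)) and (-sqrt(125), -sqrt(125))
  y = -x: xy = -x^2 = -125 at (sqrt(125), -sqrt(125)) and (-sqrt(125), sqrt(125))
Maximum xy = 125 at (sqrt(125), sqrt(125)) and (-sqrt(125), -sqrt(125))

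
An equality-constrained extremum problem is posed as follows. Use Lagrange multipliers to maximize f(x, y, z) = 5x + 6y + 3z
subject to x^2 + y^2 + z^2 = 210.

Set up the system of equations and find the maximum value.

Lagrange conditions: 5 = 2*lambda*x, 6 = 2*lambda*y, 3 = 2*lambda*z
So x:5 = y:6 = z:3, i.e. x = 5t, y = 6t, z = 3t
Constraint: t^2*(5^2 + 6^2 + 3^2) = 210
  t^2 * 70 = 210  =>  t = sqrt(3)
Maximum = 5*5t + 6*6t + 3*3t = 70*sqrt(3) = sqrt(14700)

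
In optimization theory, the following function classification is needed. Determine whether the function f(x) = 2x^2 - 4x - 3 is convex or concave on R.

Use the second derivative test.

f(x) = 2x^2 - 4x - 3
f'(x) = 4x - 4
f''(x) = 4
Since f''(x) = 4 > 0 for all x, f is convex on R.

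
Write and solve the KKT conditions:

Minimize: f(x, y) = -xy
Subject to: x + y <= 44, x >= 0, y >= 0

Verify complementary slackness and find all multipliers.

Problem: min -xy s.t. x + y <= 44 (multiplier lambda), x >= 0 (mu_x), y >= 0 (mu_y)
KKT stationarity: -y + lambda - mu_x = 0, -x + lambda - mu_y = 0, with lambda, mu_x, mu_y >= 0
Complementary slackness: lambda*(x + y - 44) = 0, mu_x*x = 0, mu_y*y = 0
If lambda = 0: y = -mu_x <= 0 and x = -mu_y <= 0 force x = y = 0 with f = 0; but x = y = 22 is feasible with f = -484 < 0, so this is not the minimum. Hence lambda > 0 and x + y = 44.
Try x > 0, y > 0 (so mu_x = mu_y = 0): y = lambda, x = lambda => x = y = lambda
x + y = 44 => 2*lambda = 44 => lambda = 22
x* = y* = 22 > 0, consistent with mu_x = mu_y = 0.
(Any feasible point with x = 0 or y = 0 has f = 0 > -484, so the minimum is not on those boundaries.)
min(-xy) = -484 (i.e. max xy = 484)
Multipliers: lambda = 22, mu_x = 0, mu_y = 0
Complementary slackness: lambda*(x + y - 44) = 22*(22 + 22 - 44) = 0, mu_x*x = 0*22 = 0, mu_y*y = 0*22 = 0. Satisfied.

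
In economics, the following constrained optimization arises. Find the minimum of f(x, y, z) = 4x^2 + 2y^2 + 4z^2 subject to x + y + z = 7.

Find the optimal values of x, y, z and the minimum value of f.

Using Lagrange multipliers on f = 4x^2 + 2y^2 + 4z^2 with constraint x + y + z = 7:
Conditions: 2*4*x = lambda, 2*2*y = lambda, 2*4*z = lambda
So x = lambda/8, y = lambda/4, z = lambda/8
Substituting into constraint: lambda * (1/2) = 7
lambda = 14
x = 7/4, y = 7/2, z = 7/4
Minimum value = 49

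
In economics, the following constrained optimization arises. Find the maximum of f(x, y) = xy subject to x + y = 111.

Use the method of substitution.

Substitute y = 111 - x into f(x,y) = xy:
g(x) = x(111 - x) = 111x - x^2
g'(x) = 111 - 2x = 0  =>  x = 111/2
y = 111 - 111/2 = 111/2
Maximum value = (111/2) * (111/2) = 12321/4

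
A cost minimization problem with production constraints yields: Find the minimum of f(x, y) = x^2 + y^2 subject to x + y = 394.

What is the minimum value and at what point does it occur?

Substitute y = 394 - x into f(x,y) = x^2 + y^2:
g(x) = x^2 + (394 - x)^2 = 2x^2 - 788x + 155236
g'(x) = 4x - 788 = 0  =>  x = 197
y = 394 - 197 = 197
Minimum value = 197^2 + 197^2 = 77618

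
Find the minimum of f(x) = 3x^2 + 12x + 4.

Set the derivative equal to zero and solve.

f(x) = 3x^2 + 12x + 4
f'(x) = 6x + (12) = 0
x = -12/6 = -2
f(-2) = -8
Since f''(x) = 6 > 0, this is a minimum.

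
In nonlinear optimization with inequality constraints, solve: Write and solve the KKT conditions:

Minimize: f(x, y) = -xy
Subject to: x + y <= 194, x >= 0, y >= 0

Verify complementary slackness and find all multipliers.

Problem: min -xy s.t. x + y <= 194 (multiplier lambda), x >= 0 (mu_x), y >= 0 (mu_y)
KKT stationarity: -y + lambda - mu_x = 0, -x + lambda - mu_y = 0, with lambda, mu_x, mu_y >= 0
Complementary slackness: lambda*(x + y - 194) = 0, mu_x*x = 0, mu_y*y = 0
If lambda = 0: y = -mu_x <= 0 and x = -mu_y <= 0 force x = y = 0 with f = 0; but x = y = 97 is feasible with f = -9409 < 0, so this is not the minimum. Hence lambda > 0 and x + y = 194.
Try x > 0, y > 0 (so mu_x = mu_y = 0): y = lambda, x = lambda => x = y = lambda
x + y = 194 => 2*lambda = 194 => lambda = 97
x* = y* = 97 > 0, consistent with mu_x = mu_y = 0.
(Any feasible point with x = 0 or y = 0 has f = 0 > -9409, so the minimum is not on those boundaries.)
min(-xy) = -9409 (i.e. max xy = 9409)
Multipliers: lambda = 97, mu_x = 0, mu_y = 0
Complementary slackness: lambda*(x + y - 194) = 97*(97 + 97 - 194) = 0, mu_x*x = 0*97 = 0, mu_y*y = 0*97 = 0. Satisfied.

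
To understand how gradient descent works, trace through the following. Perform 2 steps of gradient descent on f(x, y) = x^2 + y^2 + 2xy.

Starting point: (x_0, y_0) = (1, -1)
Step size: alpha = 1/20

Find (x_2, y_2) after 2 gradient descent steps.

f(x,y) = x^2 + y^2 + 2xy
grad_x = 2x + 2y, grad_y = 2y + 2x
Step 1: grad = (0, 0), (1, -1)
Step 2: grad = (0, 0), (1, -1)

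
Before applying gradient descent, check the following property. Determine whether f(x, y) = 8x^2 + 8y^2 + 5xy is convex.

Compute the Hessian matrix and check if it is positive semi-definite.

f(x,y) = 8x^2 + 8y^2 + 5xy
Hessian H = [[16, 5], [5, 16]]
trace(H) = 32, det(H) = 231
Eigenvalues: (32 +/- sqrt(100)) / 2 = 21, 11
Since both eigenvalues > 0, f is convex.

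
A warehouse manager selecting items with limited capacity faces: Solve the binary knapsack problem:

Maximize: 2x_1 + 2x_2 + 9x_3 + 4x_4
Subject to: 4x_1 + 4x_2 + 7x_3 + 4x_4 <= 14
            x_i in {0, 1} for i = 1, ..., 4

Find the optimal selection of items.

Items: item 1 (v=2, w=4), item 2 (v=2, w=4), item 3 (v=9, w=7), item 4 (v=4, w=4)
Capacity: 14
Checking all 16 subsets (w = total weight, v = total value):
  {}: w = 0, v = 0
  {1}: w = 4, v = 2
  {2}: w = 4, v = 2
  {3}: w = 7, v = 9
  {4}: w = 4, v = 4
  {1, 2}: w = 8, v = 4
  {1, 3}: w = 11, v = 11
  {1, 4}: w = 8, v = 6
  {2, 3}: w = 11, v = 11
  {2, 4}: w = 8, v = 6
  {3, 4}: w = 11, v = 13
  {1, 2, 3}: w = 15 > 14, infeasible
  {1, 2, 4}: w = 12, v = 8
  {1, 3, 4}: w = 15 > 14, infeasible
  {2, 3, 4}: w = 15 > 14, infeasible
  {1, 2, 3, 4}: w = 19 > 14, infeasible
Best feasible subset: items [3, 4]
Total weight: 11 <= 14, total value: 13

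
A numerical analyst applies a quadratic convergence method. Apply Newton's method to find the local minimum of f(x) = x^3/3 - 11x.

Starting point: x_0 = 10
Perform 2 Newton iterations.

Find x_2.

f(x) = x^3/3 - 11x
f'(x) = x^2 - 11, f''(x) = 2x
Newton update: x_{n+1} = x_n - (x_n^2 - 11)/(2*x_n)
Step 1: x_0 = 10, f'=89, f''=20, x_1 = 111/20
Step 2: x_1 = 111/20, f'=7921/400, f''=111/10, x_2 = 16721/4440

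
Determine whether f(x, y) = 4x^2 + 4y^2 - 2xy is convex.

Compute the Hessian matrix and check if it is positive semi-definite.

f(x,y) = 4x^2 + 4y^2 - 2xy
Hessian H = [[8, -2], [-2, 8]]
trace(H) = 16, det(H) = 60
Eigenvalues: (16 +/- sqrt(16)) / 2 = 10, 6
Since both eigenvalues > 0, f is convex.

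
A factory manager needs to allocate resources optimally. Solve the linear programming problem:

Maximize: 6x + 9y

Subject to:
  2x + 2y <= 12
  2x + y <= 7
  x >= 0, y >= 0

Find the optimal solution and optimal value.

Feasible vertices: (0, 0), (0, 6), (1, 5), (7/2, 0)
Objective 6x + 9y at each:
  (0, 0): 0
  (0, 6): 54
  (1, 5): 51
  (7/2, 0): 21
Maximum is 54 at (0, 6).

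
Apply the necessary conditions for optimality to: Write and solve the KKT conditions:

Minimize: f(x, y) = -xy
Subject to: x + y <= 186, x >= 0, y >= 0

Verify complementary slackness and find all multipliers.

Problem: min -xy s.t. x + y <= 186 (multiplier lambda), x >= 0 (mu_x), y >= 0 (mu_y)
KKT stationarity: -y + lambda - mu_x = 0, -x + lambda - mu_y = 0, with lambda, mu_x, mu_y >= 0
Complementary slackness: lambda*(x + y - 186) = 0, mu_x*x = 0, mu_y*y = 0
If lambda = 0: y = -mu_x <= 0 and x = -mu_y <= 0 force x = y = 0 with f = 0; but x = y = 93 is feasible with f = -8649 < 0, so this is not the minimum. Hence lambda > 0 and x + y = 186.
Try x > 0, y > 0 (so mu_x = mu_y = 0): y = lambda, x = lambda => x = y = lambda
x + y = 186 => 2*lambda = 186 => lambda = 93
x* = y* = 93 > 0, consistent with mu_x = mu_y = 0.
(Any feasible point with x = 0 or y = 0 has f = 0 > -8649, so the minimum is not on those boundaries.)
min(-xy) = -8649 (i.e. max xy = 8649)
Multipliers: lambda = 93, mu_x = 0, mu_y = 0
Complementary slackness: lambda*(x + y - 186) = 93*(93 + 93 - 186) = 0, mu_x*x = 0*93 = 0, mu_y*y = 0*93 = 0. Satisfied.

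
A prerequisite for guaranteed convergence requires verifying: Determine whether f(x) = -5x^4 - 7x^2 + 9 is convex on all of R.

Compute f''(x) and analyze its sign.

f(x) = -5x^4 - 7x^2 + 9
f'(x) = -20x^3 + -14x
f''(x) = -60x^2 + -14
f''(x) = -60x^2 + -14 <= -14 < 0 for all x
Therefore, f is concave on R.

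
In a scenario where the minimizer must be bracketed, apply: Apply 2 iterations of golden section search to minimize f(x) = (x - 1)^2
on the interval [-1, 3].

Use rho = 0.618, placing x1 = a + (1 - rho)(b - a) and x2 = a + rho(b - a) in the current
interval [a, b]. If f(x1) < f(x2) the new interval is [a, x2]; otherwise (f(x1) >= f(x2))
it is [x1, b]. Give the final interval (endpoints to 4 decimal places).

Golden section search for min of f(x) = (x - 1)^2 on [-1, 3].
Each step: x1 = a + (1 - rho)(b - a), x2 = a + rho(b - a); if f(x1) < f(x2) keep [a, x2], otherwise keep [x1, b].
Step 1: [-1.0000, 3.0000], x1=0.5280 (f=0.2228), x2=1.4720 (f=0.2228); f(x1) = f(x2) (tie, not '<') => keep [0.5280, 3.0000]
Step 2: [0.5280, 3.0000], x1=1.4723 (f=0.2231), x2=2.0557 (f=1.1145); f(x1) < f(x2) => keep [0.5280, 2.0557]
Final interval: [0.5280, 2.0557]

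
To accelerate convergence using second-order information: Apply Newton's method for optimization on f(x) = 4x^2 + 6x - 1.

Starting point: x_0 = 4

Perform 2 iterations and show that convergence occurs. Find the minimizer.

f(x) = 4x^2 + 6x - 1, f'(x) = 8x + (6), f''(x) = 8
Step 1: f'(4) = 38, x_1 = 4 - 38/8 = -3/4
Step 2: f'(-3/4) = 0, x_2 = -3/4 (converged)
Newton's method converges in 1 step for quadratics.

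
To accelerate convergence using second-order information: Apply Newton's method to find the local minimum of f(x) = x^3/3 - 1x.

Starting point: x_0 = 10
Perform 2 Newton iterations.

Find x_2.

f(x) = x^3/3 - 1x
f'(x) = x^2 - 1, f''(x) = 2x
Newton update: x_{n+1} = x_n - (x_n^2 - 1)/(2*x_n)
Step 1: x_0 = 10, f'=99, f''=20, x_1 = 101/20
Step 2: x_1 = 101/20, f'=9801/400, f''=101/10, x_2 = 10601/4040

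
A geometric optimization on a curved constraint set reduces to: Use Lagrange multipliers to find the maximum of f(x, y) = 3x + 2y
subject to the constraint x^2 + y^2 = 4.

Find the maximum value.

Set up Lagrange conditions: grad f = lambda * grad g
  3 = 2*lambda*x
  2 = 2*lambda*y
From these: x/y = 3/2, so x = 3t, y = 2t for some t.
Substitute into constraint: (3t)^2 + (2t)^2 = 4
  t^2 * 13 = 4
  t = sqrt(4/13)
Maximum = 3*x + 2*y = (3^2 + 2^2)*t = 13 * sqrt(4/13) = sqrt(52)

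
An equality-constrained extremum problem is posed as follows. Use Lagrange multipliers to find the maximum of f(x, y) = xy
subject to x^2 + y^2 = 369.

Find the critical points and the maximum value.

Lagrange conditions: y = 2*lambda*x and x = 2*lambda*y
If x = 0 then y = 0, violating the constraint, so x, y != 0.
Dividing: y/x = x/y => x^2 = y^2 => y = x or y = -x
Constraint: 2x^2 = 369 => x^2 = 369/2 => x = +/-sqrt(369/2)
Critical points: (sqrt(369/2), sqrt(369/2)), (-sqrt(369/2), -sqrt(369/2)), (sqrt(369/2), -sqrt(369/2)), (-sqrt(369/2), sqrt(369/2))
  y = x:  xy = x^2 = 369/2  at (sqrt(369/2), sqrt(369/2)) and (-sqrt(369/2), -sqrt(369/2))
  y = -x: xy = -x^2 = -369/2 at (sqrt(369/2), -sqrt(369/2)) and (-sqrt(369/2), sqrt(369/2))
Maximum xy = 369/2 at (sqrt(369/2), sqrt(369/2)) and (-sqrt(369/2), -sqrt(369/2))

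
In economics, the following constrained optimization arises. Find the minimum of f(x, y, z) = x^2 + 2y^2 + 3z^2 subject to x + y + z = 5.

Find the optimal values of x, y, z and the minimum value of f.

Using Lagrange multipliers on f = x^2 + 2y^2 + 3z^2 with constraint x + y + z = 5:
Conditions: 2*1*x = lambda, 2*2*y = lambda, 2*3*z = lambda
So x = lambda/2, y = lambda/4, z = lambda/6
Substituting into constraint: lambda * (11/12) = 5
lambda = 60/11
x = 30/11, y = 15/11, z = 10/11
Minimum value = 150/11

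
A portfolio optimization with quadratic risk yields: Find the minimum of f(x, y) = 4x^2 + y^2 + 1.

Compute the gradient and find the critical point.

f(x,y) = 4x^2 + y^2 + 1
df/dx = 8x + (0) = 0  =>  x = 0
df/dy = 2y + (0) = 0  =>  y = 0
f(0, 0) = 4*(0)^2 + 1*(0)^2 + 1 = 1
Hessian is diagonal with entries 8, 2 > 0, so this is a minimum.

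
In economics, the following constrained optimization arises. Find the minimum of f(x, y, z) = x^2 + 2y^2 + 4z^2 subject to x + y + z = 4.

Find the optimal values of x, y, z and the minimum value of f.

Using Lagrange multipliers on f = x^2 + 2y^2 + 4z^2 with constraint x + y + z = 4:
Conditions: 2*1*x = lambda, 2*2*y = lambda, 2*4*z = lambda
So x = lambda/2, y = lambda/4, z = lambda/8
Substituting into constraint: lambda * (7/8) = 4
lambda = 32/7
x = 16/7, y = 8/7, z = 4/7
Minimum value = 64/7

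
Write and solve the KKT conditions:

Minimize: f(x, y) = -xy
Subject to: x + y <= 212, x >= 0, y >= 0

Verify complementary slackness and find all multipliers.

Problem: min -xy s.t. x + y <= 212 (multiplier lambda), x >= 0 (mu_x), y >= 0 (mu_y)
KKT stationarity: -y + lambda - mu_x = 0, -x + lambda - mu_y = 0, with lambda, mu_x, mu_y >= 0
Complementary slackness: lambda*(x + y - 212) = 0, mu_x*x = 0, mu_y*y = 0
If lambda = 0: y = -mu_x <= 0 and x = -mu_y <= 0 force x = y = 0 with f = 0; but x = y = 106 is feasible with f = -11236 < 0, so this is not the minimum. Hence lambda > 0 and x + y = 212.
Try x > 0, y > 0 (so mu_x = mu_y = 0): y = lambda, x = lambda => x = y = lambda
x + y = 212 => 2*lambda = 212 => lambda = 106
x* = y* = 106 > 0, consistent with mu_x = mu_y = 0.
(Any feasible point with x = 0 or y = 0 has f = 0 > -11236, so the minimum is not on those boundaries.)
min(-xy) = -11236 (i.e. max xy = 11236)
Multipliers: lambda = 106, mu_x = 0, mu_y = 0
Complementary slackness: lambda*(x + y - 212) = 106*(106 + 106 - 212) = 0, mu_x*x = 0*106 = 0, mu_y*y = 0*106 = 0. Satisfied.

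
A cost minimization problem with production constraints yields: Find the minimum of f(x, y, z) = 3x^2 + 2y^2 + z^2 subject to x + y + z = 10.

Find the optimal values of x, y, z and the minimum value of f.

Using Lagrange multipliers on f = 3x^2 + 2y^2 + z^2 with constraint x + y + z = 10:
Conditions: 2*3*x = lambda, 2*2*y = lambda, 2*1*z = lambda
So x = lambda/6, y = lambda/4, z = lambda/2
Substituting into constraint: lambda * (11/12) = 10
lambda = 120/11
x = 20/11, y = 30/11, z = 60/11
Minimum value = 600/11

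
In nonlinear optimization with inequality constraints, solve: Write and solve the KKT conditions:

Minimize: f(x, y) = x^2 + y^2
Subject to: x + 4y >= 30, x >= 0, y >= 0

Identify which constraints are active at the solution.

KKT conditions for min x^2 + y^2 s.t. 1x + 4y >= 30, x >= 0, y >= 0:
Stationarity: 2x = mu*1 + mu_x, 2y = mu*4 + mu_y, with mu, mu_x, mu_y >= 0
Complementary slackness: mu*(x + 4y - 30) = 0, mu_x*x = 0, mu_y*y = 0
(0, 0) is infeasible (1*0 + 4*0 < 30), so if mu = 0 stationarity would force x = mu_x/2 >= 0, y = mu_y/2 >= 0 with mu_x*x = mu_y*y = 0, i.e. x = y = 0: contradiction. Hence mu > 0 and x + 4y = 30 is active.
Try x > 0, y > 0 (so mu_x = mu_y = 0): x = 1*mu/2, y = 4*mu/2
Substitute: 1*(1*mu/2) + 4*(4*mu/2) = 30
  mu*17/2 = 30 => mu = 60/17
x* = 30/17 > 0, y* = 120/17 > 0, consistent with mu_x = mu_y = 0.
f is convex and the constraints are linear, so this KKT point is the global minimum.
f* = 900/17
Active constraints: x + 4y >= 30 (holds with equality, mu = 60/17 > 0); x >= 0 and y >= 0 are inactive (mu_x = mu_y = 0).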